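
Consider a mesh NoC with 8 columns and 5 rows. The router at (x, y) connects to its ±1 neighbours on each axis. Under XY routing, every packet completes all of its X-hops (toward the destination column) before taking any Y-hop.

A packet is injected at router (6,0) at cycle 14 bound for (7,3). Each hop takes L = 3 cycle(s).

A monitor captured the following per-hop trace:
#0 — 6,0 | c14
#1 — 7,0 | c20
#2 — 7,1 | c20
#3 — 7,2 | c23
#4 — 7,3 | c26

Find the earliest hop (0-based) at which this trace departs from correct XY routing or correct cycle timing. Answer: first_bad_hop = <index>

  1: Δx=+1 Δy=+0 Δt=6 [BAD: Δcyc=6≠L]

first_bad_hop = 1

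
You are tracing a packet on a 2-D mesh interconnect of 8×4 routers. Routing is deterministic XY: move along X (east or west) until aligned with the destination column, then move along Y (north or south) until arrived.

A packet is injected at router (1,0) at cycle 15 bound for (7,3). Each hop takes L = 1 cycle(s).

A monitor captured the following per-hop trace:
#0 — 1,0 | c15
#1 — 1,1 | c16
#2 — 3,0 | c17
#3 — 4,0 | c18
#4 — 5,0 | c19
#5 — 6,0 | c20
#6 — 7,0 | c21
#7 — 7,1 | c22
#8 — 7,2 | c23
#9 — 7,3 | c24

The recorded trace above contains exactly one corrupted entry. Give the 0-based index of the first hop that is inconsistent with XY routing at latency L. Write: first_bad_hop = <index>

first_bad_hop = 1

  1: Δx=+0 Δy=+1 Δt=1 [BAD: Y-move but x=1≠7]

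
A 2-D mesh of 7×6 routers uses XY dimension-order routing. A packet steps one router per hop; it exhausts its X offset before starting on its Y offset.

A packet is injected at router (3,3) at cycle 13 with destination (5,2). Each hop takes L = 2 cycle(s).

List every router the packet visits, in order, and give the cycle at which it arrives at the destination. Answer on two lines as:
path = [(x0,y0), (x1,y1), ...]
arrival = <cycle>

path = [(3,3), (4,3), (5,3), (5,2)]
arrival = 19

src (3,3)  cyc=13
E→(4,3)  cyc=15
E→(5,3)  cyc=17
S→(5,2)  cyc=19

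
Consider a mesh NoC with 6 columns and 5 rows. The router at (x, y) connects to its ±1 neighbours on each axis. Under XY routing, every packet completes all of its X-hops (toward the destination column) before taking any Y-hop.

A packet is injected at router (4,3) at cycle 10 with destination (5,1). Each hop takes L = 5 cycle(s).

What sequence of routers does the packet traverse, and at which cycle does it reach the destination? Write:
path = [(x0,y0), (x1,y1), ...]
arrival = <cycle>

path = [(4,3), (5,3), (5,2), (5,1)]
arrival = 25

  0. router=(4,3) cycle=10 (inject)
  1. router=(5,3) cycle=15 dir=E
  2. router=(5,2) cycle=20 dir=S
  3. router=(5,1) cycle=25 dir=S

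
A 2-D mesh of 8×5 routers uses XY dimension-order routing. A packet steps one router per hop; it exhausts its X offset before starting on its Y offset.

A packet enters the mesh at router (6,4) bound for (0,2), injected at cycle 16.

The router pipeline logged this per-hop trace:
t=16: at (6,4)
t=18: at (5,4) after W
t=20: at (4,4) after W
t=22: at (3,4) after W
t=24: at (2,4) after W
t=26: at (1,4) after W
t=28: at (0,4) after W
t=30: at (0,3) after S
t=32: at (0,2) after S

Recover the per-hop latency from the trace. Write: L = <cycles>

Between hops 0 and 1 the cycle counter advances 18 − 16 = 2.
Each hop adds L, hence L = 2.

L = 2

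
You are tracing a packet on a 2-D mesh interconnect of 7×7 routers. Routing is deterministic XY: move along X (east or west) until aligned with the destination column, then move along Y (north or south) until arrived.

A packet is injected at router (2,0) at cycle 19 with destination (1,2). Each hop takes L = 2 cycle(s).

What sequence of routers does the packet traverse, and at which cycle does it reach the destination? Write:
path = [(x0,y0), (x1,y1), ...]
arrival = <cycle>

path = [(2,0), (1,0), (1,1), (1,2)]
arrival = 25

src (2,0)  cyc=19
W→(1,0)  cyc=21
N→(1,1)  cyc=23
N→(1,2)  cyc=25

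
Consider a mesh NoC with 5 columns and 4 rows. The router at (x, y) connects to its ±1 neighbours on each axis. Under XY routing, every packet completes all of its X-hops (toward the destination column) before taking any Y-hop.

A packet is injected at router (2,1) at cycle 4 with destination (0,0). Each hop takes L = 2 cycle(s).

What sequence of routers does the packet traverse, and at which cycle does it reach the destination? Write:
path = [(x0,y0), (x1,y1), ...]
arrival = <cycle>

#0 — 2,1 | c4
#1 — 1,1 | c6 | W
#2 — 0,1 | c8 | W
#3 — 0,0 | c10 | S

path = [(2,1), (1,1), (0,1), (0,0)]
arrival = 10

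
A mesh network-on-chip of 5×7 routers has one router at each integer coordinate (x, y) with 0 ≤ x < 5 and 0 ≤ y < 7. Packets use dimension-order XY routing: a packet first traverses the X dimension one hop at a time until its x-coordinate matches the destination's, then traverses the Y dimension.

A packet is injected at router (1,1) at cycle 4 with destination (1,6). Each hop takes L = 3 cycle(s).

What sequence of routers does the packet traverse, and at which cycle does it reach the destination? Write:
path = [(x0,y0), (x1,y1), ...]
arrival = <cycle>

  0. router=(1,1) cycle=4 (inject)
  1. router=(1,2) cycle=7 dir=N
  2. router=(1,3) cycle=10 dir=N
  3. router=(1,4) cycle=13 dir=N
  4. router=(1,5) cycle=16 dir=N
  5. router=(1,6) cycle=19 dir=N

path = [(1,1), (1,2), (1,3), (1,4), (1,5), (1,6)]
arrival = 19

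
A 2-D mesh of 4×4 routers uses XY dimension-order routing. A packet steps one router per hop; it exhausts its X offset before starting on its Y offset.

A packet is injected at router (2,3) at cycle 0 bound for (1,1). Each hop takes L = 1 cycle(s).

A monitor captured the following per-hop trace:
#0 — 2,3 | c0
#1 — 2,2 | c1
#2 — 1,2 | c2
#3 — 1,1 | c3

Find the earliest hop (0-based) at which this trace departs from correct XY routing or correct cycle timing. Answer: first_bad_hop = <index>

[1] (+0,-1) / 1c ⇒ BAD: Y-move but x=2≠1

first_bad_hop = 1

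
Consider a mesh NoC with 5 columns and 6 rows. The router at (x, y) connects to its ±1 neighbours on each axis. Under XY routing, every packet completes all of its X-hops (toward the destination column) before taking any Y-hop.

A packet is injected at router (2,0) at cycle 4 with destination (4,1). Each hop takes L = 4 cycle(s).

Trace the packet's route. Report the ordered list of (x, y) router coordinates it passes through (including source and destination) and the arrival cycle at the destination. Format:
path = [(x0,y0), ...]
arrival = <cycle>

t=4: at (2,0)
t=8: at (3,0) after E
t=12: at (4,0) after E
t=16: at (4,1) after N

path = [(2,0), (3,0), (4,0), (4,1)]
arrival = 16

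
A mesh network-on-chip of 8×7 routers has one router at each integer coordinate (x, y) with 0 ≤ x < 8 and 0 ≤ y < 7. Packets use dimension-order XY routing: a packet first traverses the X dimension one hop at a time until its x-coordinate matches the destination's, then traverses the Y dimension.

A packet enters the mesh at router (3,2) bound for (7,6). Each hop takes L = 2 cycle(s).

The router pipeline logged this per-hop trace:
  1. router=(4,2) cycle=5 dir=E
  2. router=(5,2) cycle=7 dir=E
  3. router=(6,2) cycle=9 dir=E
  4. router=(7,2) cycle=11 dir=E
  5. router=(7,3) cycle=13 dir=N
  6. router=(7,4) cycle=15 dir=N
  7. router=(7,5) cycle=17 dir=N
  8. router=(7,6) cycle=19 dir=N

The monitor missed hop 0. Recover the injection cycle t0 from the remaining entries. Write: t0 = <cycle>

t0 = 3

cyc[1] = 5 and cyc[k] = t0 + k·L for every k.
So t0 = 5 − 1·2 = 3.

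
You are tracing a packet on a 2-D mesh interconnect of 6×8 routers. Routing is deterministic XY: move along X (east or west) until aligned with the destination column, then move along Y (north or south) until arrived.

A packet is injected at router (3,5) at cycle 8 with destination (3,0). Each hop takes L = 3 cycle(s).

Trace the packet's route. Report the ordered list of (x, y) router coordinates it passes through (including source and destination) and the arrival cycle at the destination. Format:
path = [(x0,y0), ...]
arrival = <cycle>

#0 — 3,5 | c8
#1 — 3,4 | c11 | S
#2 — 3,3 | c14 | S
#3 — 3,2 | c17 | S
#4 — 3,1 | c20 | S
#5 — 3,0 | c23 | S

path = [(3,5), (3,4), (3,3), (3,2), (3,1), (3,0)]
arrival = 23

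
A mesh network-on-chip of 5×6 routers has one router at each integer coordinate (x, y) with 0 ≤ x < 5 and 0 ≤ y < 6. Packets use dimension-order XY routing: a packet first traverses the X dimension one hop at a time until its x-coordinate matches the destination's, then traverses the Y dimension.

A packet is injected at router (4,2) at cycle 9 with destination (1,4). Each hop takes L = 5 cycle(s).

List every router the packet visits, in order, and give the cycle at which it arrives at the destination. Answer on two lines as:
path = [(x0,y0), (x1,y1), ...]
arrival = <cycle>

[0] x=4 y=2 t=9
[1] x=3 y=2 t=14 →W
[2] x=2 y=2 t=19 →W
[3] x=1 y=2 t=24 →W
[4] x=1 y=3 t=29 →N
[5] x=1 y=4 t=34 →N

path = [(4,2), (3,2), (2,2), (1,2), (1,3), (1,4)]
arrival = 34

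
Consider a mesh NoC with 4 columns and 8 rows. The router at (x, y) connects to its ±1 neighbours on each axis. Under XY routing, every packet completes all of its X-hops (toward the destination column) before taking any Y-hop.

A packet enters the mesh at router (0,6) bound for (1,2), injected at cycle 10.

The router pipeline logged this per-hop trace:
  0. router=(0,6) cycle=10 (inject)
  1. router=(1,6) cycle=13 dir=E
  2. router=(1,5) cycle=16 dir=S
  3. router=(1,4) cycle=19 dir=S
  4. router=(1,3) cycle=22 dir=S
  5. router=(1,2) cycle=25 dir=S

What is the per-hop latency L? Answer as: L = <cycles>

L = 3

From hop 0 (10) to hop 1 (13): +3 cycles.
That increment is L by definition: L = 3.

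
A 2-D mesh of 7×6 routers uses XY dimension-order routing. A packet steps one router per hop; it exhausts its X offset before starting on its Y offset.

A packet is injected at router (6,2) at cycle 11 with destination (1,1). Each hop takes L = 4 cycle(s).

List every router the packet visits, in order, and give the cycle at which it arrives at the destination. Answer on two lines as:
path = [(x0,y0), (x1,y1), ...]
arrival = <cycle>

t=11: at (6,2)
t=15: at (5,2) after W
t=19: at (4,2) after W
t=23: at (3,2) after W
t=27: at (2,2) after W
t=31: at (1,2) after W
t=35: at (1,1) after S

path = [(6,2), (5,2), (4,2), (3,2), (2,2), (1,2), (1,1)]
arrival = 35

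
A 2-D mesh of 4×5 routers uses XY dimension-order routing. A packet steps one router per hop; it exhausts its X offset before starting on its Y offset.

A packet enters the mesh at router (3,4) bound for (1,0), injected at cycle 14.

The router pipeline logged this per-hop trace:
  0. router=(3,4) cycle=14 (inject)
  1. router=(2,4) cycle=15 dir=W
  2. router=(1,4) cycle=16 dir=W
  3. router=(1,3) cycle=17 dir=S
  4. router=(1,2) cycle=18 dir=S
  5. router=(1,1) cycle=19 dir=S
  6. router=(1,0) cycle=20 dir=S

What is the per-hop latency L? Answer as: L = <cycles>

L = 1

From hop 0 (14) to hop 1 (15): +1 cycles.
Per-hop latency L = Δcyc = 1.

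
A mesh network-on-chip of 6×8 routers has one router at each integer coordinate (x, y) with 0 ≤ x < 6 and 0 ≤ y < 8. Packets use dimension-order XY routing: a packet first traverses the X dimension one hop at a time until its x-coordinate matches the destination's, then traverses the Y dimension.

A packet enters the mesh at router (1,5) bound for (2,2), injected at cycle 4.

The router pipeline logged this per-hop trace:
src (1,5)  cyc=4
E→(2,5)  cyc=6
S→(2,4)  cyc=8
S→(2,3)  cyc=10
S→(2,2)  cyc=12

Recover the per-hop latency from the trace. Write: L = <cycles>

From hop 0 (4) to hop 1 (6): +2 cycles.
Each hop adds L, hence L = 2.

L = 2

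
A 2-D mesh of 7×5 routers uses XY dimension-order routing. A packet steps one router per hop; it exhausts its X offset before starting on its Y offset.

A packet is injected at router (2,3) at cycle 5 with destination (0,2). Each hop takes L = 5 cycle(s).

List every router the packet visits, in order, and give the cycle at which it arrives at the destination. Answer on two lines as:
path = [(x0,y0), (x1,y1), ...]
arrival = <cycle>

path = [(2,3), (1,3), (0,3), (0,2)]
arrival = 20

  0. router=(2,3) cycle=5 (inject)
  1. router=(1,3) cycle=10 dir=W
  2. router=(0,3) cycle=15 dir=W
  3. router=(0,2) cycle=20 dir=S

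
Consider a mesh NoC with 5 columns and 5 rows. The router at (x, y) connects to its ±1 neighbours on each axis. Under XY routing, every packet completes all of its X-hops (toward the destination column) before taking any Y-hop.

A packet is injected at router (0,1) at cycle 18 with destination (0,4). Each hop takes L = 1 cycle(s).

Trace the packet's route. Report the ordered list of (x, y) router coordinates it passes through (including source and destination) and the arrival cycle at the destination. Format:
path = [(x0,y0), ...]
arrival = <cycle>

hop 0: (0,1) @ cyc 18
hop 1: (0,2) @ cyc 19  [N]
hop 2: (0,3) @ cyc 20  [N]
hop 3: (0,4) @ cyc 21  [N]

path = [(0,1), (0,2), (0,3), (0,4)]
arrival = 21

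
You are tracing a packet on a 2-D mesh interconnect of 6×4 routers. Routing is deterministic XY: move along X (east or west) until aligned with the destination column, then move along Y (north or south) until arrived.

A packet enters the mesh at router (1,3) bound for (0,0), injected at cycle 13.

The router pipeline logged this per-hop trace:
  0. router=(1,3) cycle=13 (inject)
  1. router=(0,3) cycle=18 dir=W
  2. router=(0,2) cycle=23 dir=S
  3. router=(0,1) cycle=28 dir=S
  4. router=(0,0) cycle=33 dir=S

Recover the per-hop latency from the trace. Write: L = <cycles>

L = 5

From hop 0 (13) to hop 1 (18): +5 cycles.
One hop costs L cycles, so L = 5.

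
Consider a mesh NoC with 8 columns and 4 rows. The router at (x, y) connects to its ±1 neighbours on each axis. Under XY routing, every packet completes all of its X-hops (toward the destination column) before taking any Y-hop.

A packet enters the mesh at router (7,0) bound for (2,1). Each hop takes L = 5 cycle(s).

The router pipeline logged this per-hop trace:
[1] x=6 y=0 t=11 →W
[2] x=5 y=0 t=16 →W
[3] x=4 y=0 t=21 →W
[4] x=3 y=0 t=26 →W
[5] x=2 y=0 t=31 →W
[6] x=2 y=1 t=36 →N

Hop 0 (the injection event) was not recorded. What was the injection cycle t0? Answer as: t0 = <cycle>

Hop 1 reached at cycle 11; hop k is at t0 + k·L.
t0 = cyc[1] − L = 11 − 5 = 6.

t0 = 6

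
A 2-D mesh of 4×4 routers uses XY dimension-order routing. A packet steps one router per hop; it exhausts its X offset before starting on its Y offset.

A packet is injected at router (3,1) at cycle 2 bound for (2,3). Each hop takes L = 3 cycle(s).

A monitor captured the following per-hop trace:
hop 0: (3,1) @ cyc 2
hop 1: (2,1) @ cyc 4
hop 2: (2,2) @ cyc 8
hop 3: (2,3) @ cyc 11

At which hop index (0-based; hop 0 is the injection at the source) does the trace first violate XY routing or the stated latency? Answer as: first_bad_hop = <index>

hop 1: step (-1,+0), +2 cyc — BAD: Δcyc=2≠L

first_bad_hop = 1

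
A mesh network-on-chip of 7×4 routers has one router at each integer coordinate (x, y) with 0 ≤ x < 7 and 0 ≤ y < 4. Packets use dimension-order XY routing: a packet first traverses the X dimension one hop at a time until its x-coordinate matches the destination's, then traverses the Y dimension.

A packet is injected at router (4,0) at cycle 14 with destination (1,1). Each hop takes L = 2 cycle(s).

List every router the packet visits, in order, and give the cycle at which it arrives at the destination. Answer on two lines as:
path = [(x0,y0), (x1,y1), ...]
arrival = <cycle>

  0. router=(4,0) cycle=14 (inject)
  1. router=(3,0) cycle=16 dir=W
  2. router=(2,0) cycle=18 dir=W
  3. router=(1,0) cycle=20 dir=W
  4. router=(1,1) cycle=22 dir=N

path = [(4,0), (3,0), (2,0), (1,0), (1,1)]
arrival = 22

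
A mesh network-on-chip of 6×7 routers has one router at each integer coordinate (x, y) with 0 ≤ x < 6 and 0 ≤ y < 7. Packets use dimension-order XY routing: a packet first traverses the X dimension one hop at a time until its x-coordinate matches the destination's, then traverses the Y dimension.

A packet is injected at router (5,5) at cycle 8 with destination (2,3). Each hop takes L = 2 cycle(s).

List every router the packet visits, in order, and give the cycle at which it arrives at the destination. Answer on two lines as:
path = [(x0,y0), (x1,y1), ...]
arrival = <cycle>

  0. router=(5,5) cycle=8 (inject)
  1. router=(4,5) cycle=10 dir=W
  2. router=(3,5) cycle=12 dir=W
  3. router=(2,5) cycle=14 dir=W
  4. router=(2,4) cycle=16 dir=S
  5. router=(2,3) cycle=18 dir=S

path = [(5,5), (4,5), (3,5), (2,5), (2,4), (2,3)]
arrival = 18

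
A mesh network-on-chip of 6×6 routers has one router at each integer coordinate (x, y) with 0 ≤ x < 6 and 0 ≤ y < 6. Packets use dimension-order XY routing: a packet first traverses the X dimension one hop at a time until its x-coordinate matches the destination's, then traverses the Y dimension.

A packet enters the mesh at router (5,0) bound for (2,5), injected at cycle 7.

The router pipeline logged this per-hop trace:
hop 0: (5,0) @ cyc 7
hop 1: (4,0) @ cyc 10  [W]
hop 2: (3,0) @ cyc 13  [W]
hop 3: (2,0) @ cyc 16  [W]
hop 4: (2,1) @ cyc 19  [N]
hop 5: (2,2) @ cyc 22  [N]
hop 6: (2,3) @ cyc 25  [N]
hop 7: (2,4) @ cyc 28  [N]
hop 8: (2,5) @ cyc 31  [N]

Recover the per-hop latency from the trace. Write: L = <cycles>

Δcyc across hop 0→1: 10 − 7 = 3.
Per-hop latency L = Δcyc = 3.

L = 3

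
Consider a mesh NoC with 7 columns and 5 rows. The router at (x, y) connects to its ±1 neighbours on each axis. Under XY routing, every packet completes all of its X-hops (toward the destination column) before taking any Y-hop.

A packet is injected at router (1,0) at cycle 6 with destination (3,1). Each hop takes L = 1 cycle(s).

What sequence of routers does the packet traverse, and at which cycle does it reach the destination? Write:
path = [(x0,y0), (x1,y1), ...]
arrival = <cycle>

  0. router=(1,0) cycle=6 (inject)
  1. router=(2,0) cycle=7 dir=E
  2. router=(3,0) cycle=8 dir=E
  3. router=(3,1) cycle=9 dir=N

path = [(1,0), (2,0), (3,0), (3,1)]
arrival = 9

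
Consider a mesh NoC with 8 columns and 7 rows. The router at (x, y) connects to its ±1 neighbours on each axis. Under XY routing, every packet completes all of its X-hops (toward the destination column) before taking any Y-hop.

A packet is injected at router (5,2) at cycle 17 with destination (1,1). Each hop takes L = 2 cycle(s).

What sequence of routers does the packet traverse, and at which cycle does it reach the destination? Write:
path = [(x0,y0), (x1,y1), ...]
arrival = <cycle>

src (5,2)  cyc=17
W→(4,2)  cyc=19
W→(3,2)  cyc=21
W→(2,2)  cyc=23
W→(1,2)  cyc=25
S→(1,1)  cyc=27

path = [(5,2), (4,2), (3,2), (2,2), (1,2), (1,1)]
arrival = 27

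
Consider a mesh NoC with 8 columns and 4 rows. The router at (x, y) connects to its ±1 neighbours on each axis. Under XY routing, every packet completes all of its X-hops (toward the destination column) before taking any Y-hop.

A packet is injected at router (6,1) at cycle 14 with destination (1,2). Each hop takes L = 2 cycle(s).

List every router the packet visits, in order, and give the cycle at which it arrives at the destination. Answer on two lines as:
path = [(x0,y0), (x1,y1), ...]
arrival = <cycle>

path = [(6,1), (5,1), (4,1), (3,1), (2,1), (1,1), (1,2)]
arrival = 26

#0 — 6,1 | c14
#1 — 5,1 | c16 | W
#2 — 4,1 | c18 | W
#3 — 3,1 | c20 | W
#4 — 2,1 | c22 | W
#5 — 1,1 | c24 | W
#6 — 1,2 | c26 | N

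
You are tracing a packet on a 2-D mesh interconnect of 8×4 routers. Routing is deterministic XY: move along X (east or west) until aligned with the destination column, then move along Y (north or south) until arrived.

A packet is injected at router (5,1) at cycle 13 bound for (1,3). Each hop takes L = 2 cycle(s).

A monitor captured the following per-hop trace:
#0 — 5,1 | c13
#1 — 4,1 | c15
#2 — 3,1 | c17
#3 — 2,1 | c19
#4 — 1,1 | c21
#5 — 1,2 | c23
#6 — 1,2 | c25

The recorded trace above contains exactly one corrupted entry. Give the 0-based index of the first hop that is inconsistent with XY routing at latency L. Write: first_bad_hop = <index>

first_bad_hop = 6

  1: Δx=-1 Δy=+0 Δt=2 [ok]
  2: Δx=-1 Δy=+0 Δt=2 [ok]
  3: Δx=-1 Δy=+0 Δt=2 [ok]
  4: Δx=-1 Δy=+0 Δt=2 [ok]
  5: Δx=+0 Δy=+1 Δt=2 [ok]
  6: Δx=+0 Δy=+0 Δt=2 [BAD: non-unit step]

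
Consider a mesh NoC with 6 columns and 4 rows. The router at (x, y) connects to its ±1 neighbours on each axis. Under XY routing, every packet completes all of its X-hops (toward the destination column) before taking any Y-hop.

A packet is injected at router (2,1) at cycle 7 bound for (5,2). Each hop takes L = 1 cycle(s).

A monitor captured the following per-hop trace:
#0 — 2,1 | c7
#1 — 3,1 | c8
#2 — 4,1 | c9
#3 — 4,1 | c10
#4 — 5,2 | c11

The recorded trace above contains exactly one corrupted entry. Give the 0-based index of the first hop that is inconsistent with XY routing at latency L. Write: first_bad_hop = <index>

hop 1: step (+1,+0), +1 cyc — ok
hop 2: step (+1,+0), +1 cyc — ok
hop 3: step (+0,+0), +1 cyc — BAD: non-unit step

first_bad_hop = 3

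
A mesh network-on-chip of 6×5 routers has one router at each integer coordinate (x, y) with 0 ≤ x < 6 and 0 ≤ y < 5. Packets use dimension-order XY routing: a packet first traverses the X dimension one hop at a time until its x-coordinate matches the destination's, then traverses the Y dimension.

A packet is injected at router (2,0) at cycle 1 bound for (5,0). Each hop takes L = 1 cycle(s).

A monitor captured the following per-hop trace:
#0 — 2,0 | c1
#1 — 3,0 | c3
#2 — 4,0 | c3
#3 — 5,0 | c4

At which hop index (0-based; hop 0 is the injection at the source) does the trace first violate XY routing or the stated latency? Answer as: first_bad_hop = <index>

first_bad_hop = 1

[1] (+1,+0) / 2c ⇒ BAD: Δcyc=2≠L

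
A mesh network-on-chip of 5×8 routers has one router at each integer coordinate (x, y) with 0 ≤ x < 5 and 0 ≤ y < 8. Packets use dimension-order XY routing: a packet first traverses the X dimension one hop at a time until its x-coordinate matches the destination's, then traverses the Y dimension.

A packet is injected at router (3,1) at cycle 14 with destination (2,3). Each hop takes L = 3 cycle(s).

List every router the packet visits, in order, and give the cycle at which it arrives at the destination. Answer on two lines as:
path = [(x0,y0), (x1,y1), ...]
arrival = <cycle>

hop 0: (3,1) @ cyc 14
hop 1: (2,1) @ cyc 17  [W]
hop 2: (2,2) @ cyc 20  [N]
hop 3: (2,3) @ cyc 23  [N]

path = [(3,1), (2,1), (2,2), (2,3)]
arrival = 23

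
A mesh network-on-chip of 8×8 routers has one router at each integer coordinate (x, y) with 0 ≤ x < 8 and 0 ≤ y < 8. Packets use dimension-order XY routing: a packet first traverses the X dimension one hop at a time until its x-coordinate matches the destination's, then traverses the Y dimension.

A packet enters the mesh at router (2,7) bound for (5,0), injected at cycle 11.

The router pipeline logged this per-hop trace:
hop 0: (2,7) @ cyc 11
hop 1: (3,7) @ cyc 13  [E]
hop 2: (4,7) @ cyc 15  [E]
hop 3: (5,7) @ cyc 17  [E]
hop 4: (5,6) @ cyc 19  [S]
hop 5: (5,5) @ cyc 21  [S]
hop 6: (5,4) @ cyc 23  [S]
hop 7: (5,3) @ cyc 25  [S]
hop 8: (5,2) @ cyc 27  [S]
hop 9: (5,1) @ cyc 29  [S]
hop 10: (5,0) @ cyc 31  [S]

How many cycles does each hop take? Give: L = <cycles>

L = 2

Δcyc across hop 0→1: 13 − 11 = 2.
That increment is L by definition: L = 2.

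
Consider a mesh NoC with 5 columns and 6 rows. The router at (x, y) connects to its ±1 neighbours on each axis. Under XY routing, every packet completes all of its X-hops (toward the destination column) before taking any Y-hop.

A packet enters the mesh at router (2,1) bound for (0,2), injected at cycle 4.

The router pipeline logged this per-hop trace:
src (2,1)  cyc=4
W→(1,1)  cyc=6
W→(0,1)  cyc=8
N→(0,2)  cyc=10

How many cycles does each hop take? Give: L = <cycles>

L = 2

Δcyc across hop 0→1: 6 − 4 = 2.
Each hop adds L, hence L = 2.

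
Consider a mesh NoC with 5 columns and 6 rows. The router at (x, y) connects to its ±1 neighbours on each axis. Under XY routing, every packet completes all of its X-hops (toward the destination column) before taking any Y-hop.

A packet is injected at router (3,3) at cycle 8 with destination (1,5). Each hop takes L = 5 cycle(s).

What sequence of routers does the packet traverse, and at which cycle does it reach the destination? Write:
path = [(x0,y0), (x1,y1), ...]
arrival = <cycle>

hop 0: (3,3) @ cyc 8
hop 1: (2,3) @ cyc 13  [W]
hop 2: (1,3) @ cyc 18  [W]
hop 3: (1,4) @ cyc 23  [N]
hop 4: (1,5) @ cyc 28  [N]

path = [(3,3), (2,3), (1,3), (1,4), (1,5)]
arrival = 28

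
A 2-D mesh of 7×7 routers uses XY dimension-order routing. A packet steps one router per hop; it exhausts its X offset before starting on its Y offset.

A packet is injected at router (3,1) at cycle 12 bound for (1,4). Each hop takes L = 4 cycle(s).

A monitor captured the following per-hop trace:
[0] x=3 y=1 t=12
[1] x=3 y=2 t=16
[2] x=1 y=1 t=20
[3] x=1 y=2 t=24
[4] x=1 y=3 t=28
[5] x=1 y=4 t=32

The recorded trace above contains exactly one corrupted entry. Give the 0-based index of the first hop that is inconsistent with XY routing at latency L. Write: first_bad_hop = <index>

first_bad_hop = 1

[1] (+0,+1) / 4c ⇒ BAD: Y-move but x=3≠1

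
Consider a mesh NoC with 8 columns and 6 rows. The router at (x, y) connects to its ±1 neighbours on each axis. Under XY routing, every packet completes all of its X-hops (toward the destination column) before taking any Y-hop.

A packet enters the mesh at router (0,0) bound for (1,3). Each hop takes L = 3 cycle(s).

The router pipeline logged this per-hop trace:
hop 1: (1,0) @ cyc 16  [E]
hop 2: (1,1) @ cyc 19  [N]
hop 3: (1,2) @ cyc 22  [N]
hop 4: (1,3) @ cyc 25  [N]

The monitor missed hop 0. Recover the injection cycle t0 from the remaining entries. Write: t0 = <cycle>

Hop 1 reached at cycle 16; hop k is at t0 + k·L.
t0 = cyc[1] − L = 16 − 3 = 13.

t0 = 13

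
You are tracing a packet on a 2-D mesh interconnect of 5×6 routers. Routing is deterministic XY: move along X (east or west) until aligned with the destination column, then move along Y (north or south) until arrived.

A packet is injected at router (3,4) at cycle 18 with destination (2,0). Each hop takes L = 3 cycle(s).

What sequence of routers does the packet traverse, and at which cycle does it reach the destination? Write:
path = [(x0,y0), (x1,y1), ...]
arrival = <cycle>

path = [(3,4), (2,4), (2,3), (2,2), (2,1), (2,0)]
arrival = 33

hop 0: (3,4) @ cyc 18
hop 1: (2,4) @ cyc 21  [W]
hop 2: (2,3) @ cyc 24  [S]
hop 3: (2,2) @ cyc 27  [S]
hop 4: (2,1) @ cyc 30  [S]
hop 5: (2,0) @ cyc 33  [S]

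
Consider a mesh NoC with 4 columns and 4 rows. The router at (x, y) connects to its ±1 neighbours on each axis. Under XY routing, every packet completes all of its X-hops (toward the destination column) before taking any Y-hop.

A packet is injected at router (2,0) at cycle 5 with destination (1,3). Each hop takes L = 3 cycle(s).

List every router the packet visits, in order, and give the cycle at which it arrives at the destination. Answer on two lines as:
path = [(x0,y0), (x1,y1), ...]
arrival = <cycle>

path = [(2,0), (1,0), (1,1), (1,2), (1,3)]
arrival = 17

hop 0: (2,0) @ cyc 5
hop 1: (1,0) @ cyc 8  [W]
hop 2: (1,1) @ cyc 11  [N]
hop 3: (1,2) @ cyc 14  [N]
hop 4: (1,3) @ cyc 17  [N]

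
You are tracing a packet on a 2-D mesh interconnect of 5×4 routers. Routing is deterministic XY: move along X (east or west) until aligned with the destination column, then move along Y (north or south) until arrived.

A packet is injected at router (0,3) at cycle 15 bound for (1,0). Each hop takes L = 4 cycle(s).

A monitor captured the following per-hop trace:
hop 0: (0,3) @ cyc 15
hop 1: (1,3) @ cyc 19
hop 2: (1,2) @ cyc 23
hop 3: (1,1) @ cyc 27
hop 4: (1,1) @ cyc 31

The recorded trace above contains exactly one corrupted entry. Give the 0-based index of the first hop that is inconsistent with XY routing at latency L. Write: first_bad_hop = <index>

first_bad_hop = 4

[1] (+1,+0) / 4c ⇒ ok
[2] (+0,-1) / 4c ⇒ ok
[3] (+0,-1) / 4c ⇒ ok
[4] (+0,+0) / 4c ⇒ BAD: non-unit step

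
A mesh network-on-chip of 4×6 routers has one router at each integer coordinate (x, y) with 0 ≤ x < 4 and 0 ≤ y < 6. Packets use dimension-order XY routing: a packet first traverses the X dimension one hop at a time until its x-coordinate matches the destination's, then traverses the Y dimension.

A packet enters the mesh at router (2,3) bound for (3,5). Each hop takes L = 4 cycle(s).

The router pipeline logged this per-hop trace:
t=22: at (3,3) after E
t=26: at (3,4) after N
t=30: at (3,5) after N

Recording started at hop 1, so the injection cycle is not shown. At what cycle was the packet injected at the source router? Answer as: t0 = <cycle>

cyc[1] = 22 and cyc[k] = t0 + k·L for every k.
Therefore t0 = 22 − L = 18.

t0 = 18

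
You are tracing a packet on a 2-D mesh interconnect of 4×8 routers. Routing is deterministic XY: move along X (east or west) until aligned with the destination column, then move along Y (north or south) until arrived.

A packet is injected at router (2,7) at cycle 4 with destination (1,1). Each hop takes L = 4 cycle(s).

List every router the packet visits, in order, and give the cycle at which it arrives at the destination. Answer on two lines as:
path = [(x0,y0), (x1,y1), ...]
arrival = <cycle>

t=4: at (2,7)
t=8: at (1,7) after W
t=12: at (1,6) after S
t=16: at (1,5) after S
t=20: at (1,4) after S
t=24: at (1,3) after S
t=28: at (1,2) after S
t=32: at (1,1) after S

path = [(2,7), (1,7), (1,6), (1,5), (1,4), (1,3), (1,2), (1,1)]
arrival = 32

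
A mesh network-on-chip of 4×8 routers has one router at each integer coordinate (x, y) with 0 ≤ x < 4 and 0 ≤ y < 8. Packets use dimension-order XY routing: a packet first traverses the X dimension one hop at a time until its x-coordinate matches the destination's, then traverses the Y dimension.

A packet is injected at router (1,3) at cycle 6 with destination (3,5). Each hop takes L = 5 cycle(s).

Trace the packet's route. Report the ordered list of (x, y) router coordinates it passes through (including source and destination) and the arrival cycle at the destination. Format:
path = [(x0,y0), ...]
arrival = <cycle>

path = [(1,3), (2,3), (3,3), (3,4), (3,5)]
arrival = 26

#0 — 1,3 | c6
#1 — 2,3 | c11 | E
#2 — 3,3 | c16 | E
#3 — 3,4 | c21 | N
#4 — 3,5 | c26 | N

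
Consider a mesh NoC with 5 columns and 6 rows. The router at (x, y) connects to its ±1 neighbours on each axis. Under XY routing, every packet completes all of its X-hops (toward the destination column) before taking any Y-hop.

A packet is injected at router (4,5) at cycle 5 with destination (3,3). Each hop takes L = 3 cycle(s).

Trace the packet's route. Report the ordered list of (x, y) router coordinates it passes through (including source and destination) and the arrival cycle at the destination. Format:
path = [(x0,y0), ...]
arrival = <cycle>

path = [(4,5), (3,5), (3,4), (3,3)]
arrival = 14

t=5: at (4,5)
t=8: at (3,5) after W
t=11: at (3,4) after S
t=14: at (3,3) after S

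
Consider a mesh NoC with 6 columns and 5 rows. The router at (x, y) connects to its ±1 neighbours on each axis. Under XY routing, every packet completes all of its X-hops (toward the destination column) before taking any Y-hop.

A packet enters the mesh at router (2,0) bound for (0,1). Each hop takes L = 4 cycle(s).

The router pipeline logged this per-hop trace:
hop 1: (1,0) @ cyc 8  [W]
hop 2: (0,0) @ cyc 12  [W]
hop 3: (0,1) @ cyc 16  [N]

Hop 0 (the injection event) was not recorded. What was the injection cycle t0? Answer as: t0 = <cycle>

At hop 1 the cycle is 8; in general cyc_k = t0 + kL.
Subtract one hop: t0 = 8 − 4 = 4.

t0 = 4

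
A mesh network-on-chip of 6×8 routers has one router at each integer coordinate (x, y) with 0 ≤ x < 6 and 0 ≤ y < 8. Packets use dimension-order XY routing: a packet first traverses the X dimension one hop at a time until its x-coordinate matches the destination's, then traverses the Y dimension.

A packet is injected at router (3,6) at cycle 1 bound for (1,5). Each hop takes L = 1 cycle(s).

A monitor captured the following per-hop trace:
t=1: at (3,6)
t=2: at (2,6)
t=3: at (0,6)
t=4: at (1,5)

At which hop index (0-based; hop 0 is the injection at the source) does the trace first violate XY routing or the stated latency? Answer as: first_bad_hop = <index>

hop 1: step (-1,+0), +1 cyc — ok
hop 2: step (-2,+0), +1 cyc — BAD: non-unit step

first_bad_hop = 2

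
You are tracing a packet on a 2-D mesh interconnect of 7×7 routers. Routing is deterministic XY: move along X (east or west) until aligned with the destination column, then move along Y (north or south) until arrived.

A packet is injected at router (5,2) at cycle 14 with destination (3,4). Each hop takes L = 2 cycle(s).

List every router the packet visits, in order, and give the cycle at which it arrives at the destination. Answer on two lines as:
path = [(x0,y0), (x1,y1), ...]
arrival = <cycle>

src (5,2)  cyc=14
W→(4,2)  cyc=16
W→(3,2)  cyc=18
N→(3,3)  cyc=20
N→(3,4)  cyc=22

path = [(5,2), (4,2), (3,2), (3,3), (3,4)]
arrival = 22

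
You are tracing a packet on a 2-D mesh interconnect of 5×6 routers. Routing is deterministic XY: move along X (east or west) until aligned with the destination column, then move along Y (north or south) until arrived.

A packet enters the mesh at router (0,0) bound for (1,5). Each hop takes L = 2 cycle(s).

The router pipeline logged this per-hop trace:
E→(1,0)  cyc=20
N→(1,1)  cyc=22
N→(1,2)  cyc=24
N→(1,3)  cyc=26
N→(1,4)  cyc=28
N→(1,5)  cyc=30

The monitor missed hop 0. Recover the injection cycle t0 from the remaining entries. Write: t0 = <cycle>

The first recorded entry is hop 1 at cycle 20.
Therefore t0 = 20 − L = 18.

t0 = 18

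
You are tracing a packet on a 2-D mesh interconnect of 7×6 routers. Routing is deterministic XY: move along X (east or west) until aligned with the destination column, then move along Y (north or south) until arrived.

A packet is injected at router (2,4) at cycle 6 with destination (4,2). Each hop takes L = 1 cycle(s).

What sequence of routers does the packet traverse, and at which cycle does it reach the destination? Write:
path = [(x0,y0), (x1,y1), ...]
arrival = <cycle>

  0. router=(2,4) cycle=6 (inject)
  1. router=(3,4) cycle=7 dir=E
  2. router=(4,4) cycle=8 dir=E
  3. router=(4,3) cycle=9 dir=S
  4. router=(4,2) cycle=10 dir=S

path = [(2,4), (3,4), (4,4), (4,3), (4,2)]
arrival = 10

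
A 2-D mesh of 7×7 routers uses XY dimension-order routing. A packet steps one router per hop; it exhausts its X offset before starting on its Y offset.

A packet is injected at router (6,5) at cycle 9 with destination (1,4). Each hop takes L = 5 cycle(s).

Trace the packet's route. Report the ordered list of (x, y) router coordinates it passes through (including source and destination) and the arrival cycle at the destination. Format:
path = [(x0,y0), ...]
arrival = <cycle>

src (6,5)  cyc=9
W→(5,5)  cyc=14
W→(4,5)  cyc=19
W→(3,5)  cyc=24
W→(2,5)  cyc=29
W→(1,5)  cyc=34
S→(1,4)  cyc=39

path = [(6,5), (5,5), (4,5), (3,5), (2,5), (1,5), (1,4)]
arrival = 39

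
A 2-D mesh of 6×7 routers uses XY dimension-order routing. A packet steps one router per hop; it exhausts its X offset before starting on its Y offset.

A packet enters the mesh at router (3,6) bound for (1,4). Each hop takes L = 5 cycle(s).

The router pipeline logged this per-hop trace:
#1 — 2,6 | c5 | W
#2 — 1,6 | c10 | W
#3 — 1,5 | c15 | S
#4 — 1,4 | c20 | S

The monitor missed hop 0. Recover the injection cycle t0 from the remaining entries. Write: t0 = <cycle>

t0 = 0

The first recorded entry is hop 1 at cycle 5.
t0 = cyc[1] − L = 5 − 5 = 0.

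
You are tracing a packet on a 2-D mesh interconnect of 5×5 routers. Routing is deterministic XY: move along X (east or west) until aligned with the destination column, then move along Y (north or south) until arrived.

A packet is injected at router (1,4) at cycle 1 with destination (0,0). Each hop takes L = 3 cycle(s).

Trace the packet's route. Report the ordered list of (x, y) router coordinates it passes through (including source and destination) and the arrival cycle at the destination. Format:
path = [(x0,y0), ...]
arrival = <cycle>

path = [(1,4), (0,4), (0,3), (0,2), (0,1), (0,0)]
arrival = 16

hop 0: (1,4) @ cyc 1
hop 1: (0,4) @ cyc 4  [W]
hop 2: (0,3) @ cyc 7  [S]
hop 3: (0,2) @ cyc 10  [S]
hop 4: (0,1) @ cyc 13  [S]
hop 5: (0,0) @ cyc 16  [S]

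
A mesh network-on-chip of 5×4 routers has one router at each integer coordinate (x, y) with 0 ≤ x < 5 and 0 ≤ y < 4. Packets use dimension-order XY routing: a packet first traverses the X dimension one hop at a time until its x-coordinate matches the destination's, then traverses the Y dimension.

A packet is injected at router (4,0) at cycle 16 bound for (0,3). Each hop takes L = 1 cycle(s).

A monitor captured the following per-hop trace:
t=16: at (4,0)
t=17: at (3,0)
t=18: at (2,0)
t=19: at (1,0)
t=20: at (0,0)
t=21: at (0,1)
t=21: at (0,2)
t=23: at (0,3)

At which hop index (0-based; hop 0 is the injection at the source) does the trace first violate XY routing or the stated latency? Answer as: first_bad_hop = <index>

hop 1: step (-1,+0), +1 cyc — ok
hop 2: step (-1,+0), +1 cyc — ok
hop 3: step (-1,+0), +1 cyc — ok
hop 4: step (-1,+0), +1 cyc — ok
hop 5: step (+0,+1), +1 cyc — ok
hop 6: step (+0,+1), +0 cyc — BAD: Δcyc=0≠L

first_bad_hop = 6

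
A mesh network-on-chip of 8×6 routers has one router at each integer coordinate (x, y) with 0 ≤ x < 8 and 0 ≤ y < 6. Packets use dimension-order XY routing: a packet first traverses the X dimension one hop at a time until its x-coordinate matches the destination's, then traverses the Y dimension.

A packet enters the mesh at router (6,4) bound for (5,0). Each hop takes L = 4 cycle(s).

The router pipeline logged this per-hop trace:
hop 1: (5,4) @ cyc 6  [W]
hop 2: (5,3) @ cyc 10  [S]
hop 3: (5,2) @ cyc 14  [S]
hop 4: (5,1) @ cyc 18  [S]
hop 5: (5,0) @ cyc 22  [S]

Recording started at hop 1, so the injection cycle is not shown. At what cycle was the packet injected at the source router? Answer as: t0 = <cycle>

t0 = 2

cyc[1] = 6 and cyc[k] = t0 + k·L for every k.
Subtract one hop: t0 = 6 − 4 = 2.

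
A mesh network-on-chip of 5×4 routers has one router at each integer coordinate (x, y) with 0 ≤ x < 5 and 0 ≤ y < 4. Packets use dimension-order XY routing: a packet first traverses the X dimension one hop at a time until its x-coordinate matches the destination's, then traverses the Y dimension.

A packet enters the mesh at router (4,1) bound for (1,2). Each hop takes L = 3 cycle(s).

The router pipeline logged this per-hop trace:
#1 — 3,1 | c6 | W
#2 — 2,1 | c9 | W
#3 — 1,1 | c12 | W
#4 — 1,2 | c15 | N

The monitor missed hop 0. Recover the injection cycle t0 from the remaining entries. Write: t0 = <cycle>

t0 = 3

The first recorded entry is hop 1 at cycle 6.
t0 = cyc[1] − L = 6 − 3 = 3.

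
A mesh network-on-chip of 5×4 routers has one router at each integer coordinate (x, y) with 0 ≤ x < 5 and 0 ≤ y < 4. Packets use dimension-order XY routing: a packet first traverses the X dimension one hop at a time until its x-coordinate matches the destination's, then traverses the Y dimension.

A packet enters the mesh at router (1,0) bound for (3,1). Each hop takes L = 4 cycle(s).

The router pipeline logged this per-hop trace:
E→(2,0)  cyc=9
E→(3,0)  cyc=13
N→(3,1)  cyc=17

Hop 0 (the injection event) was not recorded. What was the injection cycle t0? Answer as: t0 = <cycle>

At hop 1 the cycle is 9; in general cyc_k = t0 + kL.
Subtract one hop: t0 = 9 − 4 = 5.

t0 = 5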